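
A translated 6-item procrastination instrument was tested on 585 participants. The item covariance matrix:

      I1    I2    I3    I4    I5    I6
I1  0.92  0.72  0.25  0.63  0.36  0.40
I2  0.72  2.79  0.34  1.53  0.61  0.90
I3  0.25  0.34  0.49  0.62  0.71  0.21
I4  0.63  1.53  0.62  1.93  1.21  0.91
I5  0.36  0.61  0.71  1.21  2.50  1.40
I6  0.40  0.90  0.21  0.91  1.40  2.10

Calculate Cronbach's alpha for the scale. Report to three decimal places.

ΣVar(i) = 0.92 + 2.79 + 0.49 + 1.93 + 2.50 + 2.10 = 10.73
Σ_{i<j} σ_ij = 10.80
Var(T) = 10.73 + 2 × 10.80 = 32.33
α = (k/(k−1))·(1 − ΣVar(i)/Var(T)) = (6/5)·(1 − 10.73/32.33) = 0.802

α = 0.802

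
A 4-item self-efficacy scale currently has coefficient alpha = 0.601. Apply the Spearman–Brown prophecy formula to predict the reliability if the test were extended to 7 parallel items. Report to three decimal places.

Length factor m = 7/4 = 1.7500
α' = m·α / (1 + (m−1)·α)
   = 7/4 × 0.601 / (1 + (7/4 − 1) × 0.601)
   = 1.0517 / 1.4507 = 0.725

predicted reliability = 0.725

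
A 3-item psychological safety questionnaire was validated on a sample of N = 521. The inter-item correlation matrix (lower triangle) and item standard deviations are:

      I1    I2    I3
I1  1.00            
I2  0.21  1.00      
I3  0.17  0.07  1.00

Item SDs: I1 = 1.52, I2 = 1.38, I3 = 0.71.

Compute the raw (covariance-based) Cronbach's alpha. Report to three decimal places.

α = 0.340

Σσ²ᵢ = 1.52² + 1.38² + 0.71² = 4.7189
Covariances σ_ij = r_ij · s_i · s_j:
  σ(I1,I2) = 0.21 × 1.52 × 1.38 = 0.4405
  σ(I1,I3) = 0.17 × 1.52 × 0.71 = 0.1835
  σ(I2,I3) = 0.07 × 1.38 × 0.71 = 0.0686
σ²_T = Σσ²ᵢ + 2·Σσ_ij = 4.7189 + 2 × 0.6926 = 6.1041
α = (3/2)·(1 − 4.7189/6.1041) = 0.340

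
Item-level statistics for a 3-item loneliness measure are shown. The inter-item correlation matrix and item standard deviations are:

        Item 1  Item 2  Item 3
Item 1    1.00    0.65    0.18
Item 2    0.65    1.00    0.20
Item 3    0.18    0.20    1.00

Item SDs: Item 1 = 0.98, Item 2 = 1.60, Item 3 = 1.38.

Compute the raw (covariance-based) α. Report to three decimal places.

α = 0.579

Σσ²ᵢ = 0.98² + 1.60² + 1.38² = 5.4248
Covariances σ_ij = r_ij · s_i · s_j:
  σ(Item 1,Item 2) = 0.65 × 0.98 × 1.60 = 1.0192
  σ(Item 1,Item 3) = 0.18 × 0.98 × 1.38 = 0.2434
  σ(Item 2,Item 3) = 0.20 × 1.60 × 1.38 = 0.4416
σ²_T = Σσ²ᵢ + 2·Σσ_ij = 5.4248 + 2 × 1.7042 = 8.8332
α = (3/2)·(1 − 5.4248/8.8332) = 0.579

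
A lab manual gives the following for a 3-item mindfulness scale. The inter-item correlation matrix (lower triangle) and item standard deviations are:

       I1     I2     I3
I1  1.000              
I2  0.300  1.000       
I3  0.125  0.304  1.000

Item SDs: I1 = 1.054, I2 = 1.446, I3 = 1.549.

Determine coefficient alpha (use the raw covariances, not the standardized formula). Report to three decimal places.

Σσ²ᵢ = 1.054² + 1.446² + 1.549² = 5.6012
Covariances σ_ij = r_ij · s_i · s_j:
  σ(I1,I2) = 0.300 × 1.054 × 1.446 = 0.4572
  σ(I1,I3) = 0.125 × 1.054 × 1.549 = 0.2041
  σ(I2,I3) = 0.304 × 1.446 × 1.549 = 0.6809
σ²_T = Σσ²ᵢ + 2·Σσ_ij = 5.6012 + 2 × 1.3422 = 8.2856
α = (3/2)·(1 − 5.6012/8.2856) = 0.486

coefficient alpha = 0.486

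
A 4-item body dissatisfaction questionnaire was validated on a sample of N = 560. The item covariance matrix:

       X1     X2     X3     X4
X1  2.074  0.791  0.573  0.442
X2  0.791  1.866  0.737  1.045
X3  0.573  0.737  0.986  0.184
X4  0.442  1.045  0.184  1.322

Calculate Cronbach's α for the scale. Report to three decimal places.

α = 0.729

Σσ²ᵢ = 2.074 + 1.866 + 0.986 + 1.322 = 6.248
Sum of off-diagonal covariances = 3.772
σ²_total = 6.248 + 2 × 3.772 = 13.792
α = (k/(k−1))·(1 − Σσ²ᵢ/σ²_total) = (4/3)·(1 − 6.248/13.792) = 0.729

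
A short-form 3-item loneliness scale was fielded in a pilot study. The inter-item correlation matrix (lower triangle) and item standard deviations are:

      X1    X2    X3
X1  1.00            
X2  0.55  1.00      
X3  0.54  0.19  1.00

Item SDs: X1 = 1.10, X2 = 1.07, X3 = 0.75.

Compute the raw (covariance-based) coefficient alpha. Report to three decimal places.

α = 0.691

Σσ²ᵢ = 1.10² + 1.07² + 0.75² = 2.9174
Covariances σ_ij = r_ij · s_i · s_j:
  σ(X1,X2) = 0.55 × 1.10 × 1.07 = 0.6474
  σ(X1,X3) = 0.54 × 1.10 × 0.75 = 0.4455
  σ(X2,X3) = 0.19 × 1.07 × 0.75 = 0.1525
σ²_T = Σσ²ᵢ + 2·Σσ_ij = 2.9174 + 2 × 1.2454 = 5.4082
α = (3/2)·(1 − 2.9174/5.4082) = 0.691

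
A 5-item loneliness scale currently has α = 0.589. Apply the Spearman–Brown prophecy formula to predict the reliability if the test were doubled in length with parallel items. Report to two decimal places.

Length factor m = 2
α' = m·α / (1 + (m−1)·α)
   = 2 × 0.589 / (1 + (2 − 1) × 0.589)
   = 1.1780 / 1.5890 = 0.74

predicted reliability = 0.74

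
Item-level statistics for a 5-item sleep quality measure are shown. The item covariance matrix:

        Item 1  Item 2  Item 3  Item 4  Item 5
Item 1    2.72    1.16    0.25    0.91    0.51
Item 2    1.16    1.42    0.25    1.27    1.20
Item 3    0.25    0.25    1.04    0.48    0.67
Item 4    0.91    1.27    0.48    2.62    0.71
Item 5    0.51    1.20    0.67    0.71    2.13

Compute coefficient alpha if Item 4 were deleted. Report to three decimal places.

Remaining items: Item 1, Item 2, Item 3, Item 5 (k = 4).
ΣVar(i) = 2.72 + 1.42 + 1.04 + 2.13 = 7.31
σ²_total = 7.31 + 2 × 4.04 = 15.39
α (item deleted) = (4/3)·(1 − 7.31/15.39) = 0.700

coefficient alpha = 0.700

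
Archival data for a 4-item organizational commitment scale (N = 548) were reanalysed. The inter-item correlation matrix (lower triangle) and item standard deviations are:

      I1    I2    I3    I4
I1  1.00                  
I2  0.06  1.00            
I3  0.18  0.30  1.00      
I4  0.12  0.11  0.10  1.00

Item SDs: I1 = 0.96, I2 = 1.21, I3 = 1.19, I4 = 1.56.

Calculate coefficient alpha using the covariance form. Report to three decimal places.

Σσ²ᵢ = 0.96² + 1.21² + 1.19² + 1.56² = 6.2354
Covariances σ_ij = r_ij · s_i · s_j:
  σ(I1,I2) = 0.06 × 0.96 × 1.21 = 0.0697
  σ(I1,I3) = 0.18 × 0.96 × 1.19 = 0.2056
  σ(I1,I4) = 0.12 × 0.96 × 1.56 = 0.1797
  σ(I2,I3) = 0.30 × 1.21 × 1.19 = 0.4320
  σ(I2,I4) = 0.11 × 1.21 × 1.56 = 0.2076
  σ(I3,I4) = 0.10 × 1.19 × 1.56 = 0.1856
σ²_T = Σσ²ᵢ + 2·Σσ_ij = 6.2354 + 2 × 1.2802 = 8.7958
α = (4/3)·(1 − 6.2354/8.7958) = 0.388

coefficient alpha = 0.388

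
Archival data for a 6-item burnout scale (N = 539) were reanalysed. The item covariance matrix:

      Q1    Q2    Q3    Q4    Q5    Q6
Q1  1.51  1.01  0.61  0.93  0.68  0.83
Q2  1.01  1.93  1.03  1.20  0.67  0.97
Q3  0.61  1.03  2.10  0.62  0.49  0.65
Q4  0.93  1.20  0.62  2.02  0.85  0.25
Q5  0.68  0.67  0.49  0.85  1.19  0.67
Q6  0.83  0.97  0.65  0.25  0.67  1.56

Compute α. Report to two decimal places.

Σσᵢ² = 1.51 + 1.93 + 2.10 + 2.02 + 1.19 + 1.56 = 10.31
Σ_{i<j} σ_ij = 11.46
σ²_total = 10.31 + 2 × 11.46 = 33.23
α = (k/(k−1))·(1 − Σσᵢ²/σ²_total) = (6/5)·(1 − 10.31/33.23) = 0.83

α = 0.83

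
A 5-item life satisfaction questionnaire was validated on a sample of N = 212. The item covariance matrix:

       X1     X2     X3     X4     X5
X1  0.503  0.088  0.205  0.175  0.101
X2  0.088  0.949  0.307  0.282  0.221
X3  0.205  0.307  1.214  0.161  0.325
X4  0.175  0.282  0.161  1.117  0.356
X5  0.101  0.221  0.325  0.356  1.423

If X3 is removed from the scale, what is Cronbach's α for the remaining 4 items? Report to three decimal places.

Remaining items: X1, X2, X4, X5 (k = 4).
sum of item variances = 0.503 + 0.949 + 1.117 + 1.423 = 3.992
σ²_total = 3.992 + 2 × 1.223 = 6.438
α (item deleted) = (4/3)·(1 − 3.992/6.438) = 0.507

Cronbach's α = 0.507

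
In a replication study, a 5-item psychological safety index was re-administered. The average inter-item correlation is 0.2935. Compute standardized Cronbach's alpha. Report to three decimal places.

standardized Cronbach's alpha = 0.675

Standardized α = k·r̄ / (1 + (k−1)·r̄) = 5 × 0.2935 / (1 + 4 × 0.2935)
  = 1.4675 / 2.1740 = 0.675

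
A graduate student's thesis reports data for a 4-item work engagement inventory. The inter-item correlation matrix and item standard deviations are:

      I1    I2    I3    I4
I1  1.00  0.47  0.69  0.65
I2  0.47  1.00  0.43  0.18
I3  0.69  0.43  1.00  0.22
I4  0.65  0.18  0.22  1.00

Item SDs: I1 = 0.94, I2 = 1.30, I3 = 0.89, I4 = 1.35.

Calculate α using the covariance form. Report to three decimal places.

α = 0.721

Σσ²ᵢ = 0.94² + 1.30² + 0.89² + 1.35² = 5.1882
Covariances σ_ij = r_ij · s_i · s_j:
  σ(I1,I2) = 0.47 × 0.94 × 1.30 = 0.5743
  σ(I1,I3) = 0.69 × 0.94 × 0.89 = 0.5773
  σ(I1,I4) = 0.65 × 0.94 × 1.35 = 0.8249
  σ(I2,I3) = 0.43 × 1.30 × 0.89 = 0.4975
  σ(I2,I4) = 0.18 × 1.30 × 1.35 = 0.3159
  σ(I3,I4) = 0.22 × 0.89 × 1.35 = 0.2643
σ²_T = Σσ²ᵢ + 2·Σσ_ij = 5.1882 + 2 × 3.0542 = 11.2966
α = (4/3)·(1 − 5.1882/11.2966) = 0.721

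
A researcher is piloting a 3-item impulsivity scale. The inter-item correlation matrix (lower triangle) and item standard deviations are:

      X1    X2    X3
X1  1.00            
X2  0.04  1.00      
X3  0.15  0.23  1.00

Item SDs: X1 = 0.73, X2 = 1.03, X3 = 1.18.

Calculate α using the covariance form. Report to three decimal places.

α = 0.341

Σσ²ᵢ = 0.73² + 1.03² + 1.18² = 2.9862
Covariances σ_ij = r_ij · s_i · s_j:
  σ(X1,X2) = 0.04 × 0.73 × 1.03 = 0.0301
  σ(X1,X3) = 0.15 × 0.73 × 1.18 = 0.1292
  σ(X2,X3) = 0.23 × 1.03 × 1.18 = 0.2795
σ²_T = Σσ²ᵢ + 2·Σσ_ij = 2.9862 + 2 × 0.4388 = 3.8638
α = (3/2)·(1 − 2.9862/3.8638) = 0.341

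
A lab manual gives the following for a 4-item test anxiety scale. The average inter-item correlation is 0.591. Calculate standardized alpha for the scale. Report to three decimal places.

α = 0.853

Standardized α = k·r̄ / (1 + (k−1)·r̄) = 4 × 0.591 / (1 + 3 × 0.591)
  = 2.3640 / 2.7730 = 0.853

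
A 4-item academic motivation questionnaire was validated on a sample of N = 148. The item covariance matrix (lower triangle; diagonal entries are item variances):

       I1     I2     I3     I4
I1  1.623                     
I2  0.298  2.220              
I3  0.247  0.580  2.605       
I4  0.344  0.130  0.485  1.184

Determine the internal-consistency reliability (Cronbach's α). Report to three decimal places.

α = 0.471

sum of item variances = 1.623 + 2.220 + 2.605 + 1.184 = 7.632
Σ_{i<j} σ_ij = 2.084
total variance = 7.632 + 2 × 2.084 = 11.800
α = (k/(k−1))·(1 − sum of item variances/total variance) = (4/3)·(1 − 7.632/11.800) = 0.471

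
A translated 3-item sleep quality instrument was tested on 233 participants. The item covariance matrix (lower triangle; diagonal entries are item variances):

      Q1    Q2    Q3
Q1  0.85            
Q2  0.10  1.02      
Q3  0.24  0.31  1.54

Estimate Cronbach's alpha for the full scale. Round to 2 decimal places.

α = 0.41

ΣVar(i) = 0.85 + 1.02 + 1.54 = 3.41
Σ_{i<j} σ_ij = 0.65
Var(T) = 3.41 + 2 × 0.65 = 4.71
α = (k/(k−1))·(1 − ΣVar(i)/Var(T)) = (3/2)·(1 − 3.41/4.71) = 0.41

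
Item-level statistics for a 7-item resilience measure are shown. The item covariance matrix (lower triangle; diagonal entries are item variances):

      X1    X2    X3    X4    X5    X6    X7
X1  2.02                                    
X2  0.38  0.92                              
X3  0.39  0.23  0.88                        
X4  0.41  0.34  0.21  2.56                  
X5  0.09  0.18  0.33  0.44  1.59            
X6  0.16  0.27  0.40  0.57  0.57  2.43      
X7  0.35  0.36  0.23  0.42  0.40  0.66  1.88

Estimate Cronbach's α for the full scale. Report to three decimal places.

sum of item variances = 2.02 + 0.92 + 0.88 + 2.56 + 1.59 + 2.43 + 1.88 = 12.28
Sum of the distinct covariances = 7.39
σ²_T = 12.28 + 2 × 7.39 = 27.06
α = (k/(k−1))·(1 − sum of item variances/σ²_T) = (7/6)·(1 − 12.28/27.06) = 0.637

α = 0.637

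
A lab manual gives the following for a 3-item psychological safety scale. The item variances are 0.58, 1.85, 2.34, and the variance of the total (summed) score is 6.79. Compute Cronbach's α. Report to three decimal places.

α = 0.446

sum of item variances = 0.58 + 1.85 + 2.34 = 4.77
α = (k/(k−1))·(1 − sum of item variances/σ²_total) = (3/2)·(1 − 4.77/6.79) = 0.446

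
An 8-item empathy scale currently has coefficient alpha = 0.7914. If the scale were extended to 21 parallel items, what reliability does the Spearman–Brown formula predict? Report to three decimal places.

predicted reliability = 0.909

Length factor m = 21/8 = 2.6250
α' = m·α / (1 + (m−1)·α)
   = 21/8 × 0.7914 / (1 + (21/8 − 1) × 0.7914)
   = 2.0774 / 2.2860 = 0.909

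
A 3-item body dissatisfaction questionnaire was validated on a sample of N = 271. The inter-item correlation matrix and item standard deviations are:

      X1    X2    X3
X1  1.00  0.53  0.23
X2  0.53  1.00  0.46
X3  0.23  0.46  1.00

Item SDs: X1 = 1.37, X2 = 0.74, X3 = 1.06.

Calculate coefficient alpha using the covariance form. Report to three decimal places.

coefficient alpha = 0.615

Σσ²ᵢ = 1.37² + 0.74² + 1.06² = 3.5481
Covariances σ_ij = r_ij · s_i · s_j:
  σ(X1,X2) = 0.53 × 1.37 × 0.74 = 0.5373
  σ(X1,X3) = 0.23 × 1.37 × 1.06 = 0.3340
  σ(X2,X3) = 0.46 × 0.74 × 1.06 = 0.3608
σ²_T = Σσ²ᵢ + 2·Σσ_ij = 3.5481 + 2 × 1.2321 = 6.0123
α = (3/2)·(1 − 3.5481/6.0123) = 0.615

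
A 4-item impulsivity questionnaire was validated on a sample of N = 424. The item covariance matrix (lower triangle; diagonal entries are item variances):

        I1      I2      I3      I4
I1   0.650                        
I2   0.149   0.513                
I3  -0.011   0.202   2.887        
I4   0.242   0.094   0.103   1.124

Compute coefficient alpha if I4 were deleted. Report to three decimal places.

Remaining items: I1, I2, I3 (k = 3).
Σσᵢ² = 0.650 + 0.513 + 2.887 = 4.050
σ²_T = 4.050 + 2 × 0.340 = 4.730
α (item deleted) = (3/2)·(1 − 4.050/4.730) = 0.216

coefficient alpha = 0.216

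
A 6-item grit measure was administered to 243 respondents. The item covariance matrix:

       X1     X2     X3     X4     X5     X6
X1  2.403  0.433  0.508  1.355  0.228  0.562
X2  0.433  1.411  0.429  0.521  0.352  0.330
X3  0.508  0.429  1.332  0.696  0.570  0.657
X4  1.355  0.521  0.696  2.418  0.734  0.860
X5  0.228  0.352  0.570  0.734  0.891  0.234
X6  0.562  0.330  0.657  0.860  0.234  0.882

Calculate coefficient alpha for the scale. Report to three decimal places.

coefficient alpha = 0.774

Σσ²ᵢ = 2.403 + 1.411 + 1.332 + 2.418 + 0.891 + 0.882 = 9.337
Sum of the distinct covariances = 8.469
σ²_T = 9.337 + 2 × 8.469 = 26.275
α = (k/(k−1))·(1 − Σσ²ᵢ/σ²_T) = (6/5)·(1 − 9.337/26.275) = 0.774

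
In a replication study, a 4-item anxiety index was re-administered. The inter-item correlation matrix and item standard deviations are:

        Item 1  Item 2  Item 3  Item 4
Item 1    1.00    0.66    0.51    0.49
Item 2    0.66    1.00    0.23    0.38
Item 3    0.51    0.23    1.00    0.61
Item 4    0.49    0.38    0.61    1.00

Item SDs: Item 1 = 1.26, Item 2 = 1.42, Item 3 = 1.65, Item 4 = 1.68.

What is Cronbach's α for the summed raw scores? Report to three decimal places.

α = 0.778

Σσ²ᵢ = 1.26² + 1.42² + 1.65² + 1.68² = 9.1489
Covariances σ_ij = r_ij · s_i · s_j:
  σ(Item 1,Item 2) = 0.66 × 1.26 × 1.42 = 1.1809
  σ(Item 1,Item 3) = 0.51 × 1.26 × 1.65 = 1.0603
  σ(Item 1,Item 4) = 0.49 × 1.26 × 1.68 = 1.0372
  σ(Item 2,Item 3) = 0.23 × 1.42 × 1.65 = 0.5389
  σ(Item 2,Item 4) = 0.38 × 1.42 × 1.68 = 0.9065
  σ(Item 3,Item 4) = 0.61 × 1.65 × 1.68 = 1.6909
σ²_T = Σσ²ᵢ + 2·Σσ_ij = 9.1489 + 2 × 6.4147 = 21.9783
α = (4/3)·(1 − 9.1489/21.9783) = 0.778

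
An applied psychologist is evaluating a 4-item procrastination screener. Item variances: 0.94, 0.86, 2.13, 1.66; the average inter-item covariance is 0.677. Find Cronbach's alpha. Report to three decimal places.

Σσ²ᵢ = 0.94 + 0.86 + 2.13 + 1.66 = 5.59
Sum of the 6 distinct covariances = 6 × 0.677 = 4.062
Var(T) = Σσ²ᵢ + 2·Σcov = 5.59 + 2 × 4.062 = 13.714
α = (4/3)·(1 − 5.59/13.714) = 0.790

α = 0.790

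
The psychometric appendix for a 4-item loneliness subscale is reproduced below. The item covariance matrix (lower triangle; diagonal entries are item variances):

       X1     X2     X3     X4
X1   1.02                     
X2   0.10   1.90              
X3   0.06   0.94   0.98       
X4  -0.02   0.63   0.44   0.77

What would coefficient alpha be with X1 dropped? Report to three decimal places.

α = 0.786

Remaining items: X2, X3, X4 (k = 3).
Σσᵢ² = 1.90 + 0.98 + 0.77 = 3.65
σ²_T = 3.65 + 2 × 2.01 = 7.67
α (item deleted) = (3/2)·(1 − 3.65/7.67) = 0.786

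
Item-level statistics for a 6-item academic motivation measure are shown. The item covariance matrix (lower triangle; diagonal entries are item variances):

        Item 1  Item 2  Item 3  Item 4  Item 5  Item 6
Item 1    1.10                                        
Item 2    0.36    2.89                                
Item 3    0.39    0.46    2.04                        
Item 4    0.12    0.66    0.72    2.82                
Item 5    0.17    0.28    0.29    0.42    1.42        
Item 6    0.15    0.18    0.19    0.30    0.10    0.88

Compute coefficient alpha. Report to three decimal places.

Σσᵢ² = 1.10 + 2.89 + 2.04 + 2.82 + 1.42 + 0.88 = 11.15
Sum of the distinct covariances = 4.79
σ²_T = 11.15 + 2 × 4.79 = 20.73
α = (k/(k−1))·(1 − Σσᵢ²/σ²_T) = (6/5)·(1 − 11.15/20.73) = 0.555

coefficient alpha = 0.555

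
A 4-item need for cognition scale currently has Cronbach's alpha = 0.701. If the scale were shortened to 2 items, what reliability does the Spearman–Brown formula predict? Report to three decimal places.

Length factor m = 2/4 = 0.5000
α' = m·α / (1 − (1−m)·α)
   = 2/4 × 0.701 / (1 − (1 − 2/4) × 0.701)
   = 0.3505 / 0.6495 = 0.540

predicted reliability = 0.540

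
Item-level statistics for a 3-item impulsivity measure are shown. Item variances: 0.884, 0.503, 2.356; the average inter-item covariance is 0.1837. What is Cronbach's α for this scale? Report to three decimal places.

α = 0.341

Σσᵢ² = 0.884 + 0.503 + 2.356 = 3.743
Sum of the 3 distinct covariances = 3 × 0.1837 = 0.5511
total variance = Σσᵢ² + 2·Σcov = 3.743 + 2 × 0.5511 = 4.8452
α = (3/2)·(1 − 3.743/4.8452) = 0.341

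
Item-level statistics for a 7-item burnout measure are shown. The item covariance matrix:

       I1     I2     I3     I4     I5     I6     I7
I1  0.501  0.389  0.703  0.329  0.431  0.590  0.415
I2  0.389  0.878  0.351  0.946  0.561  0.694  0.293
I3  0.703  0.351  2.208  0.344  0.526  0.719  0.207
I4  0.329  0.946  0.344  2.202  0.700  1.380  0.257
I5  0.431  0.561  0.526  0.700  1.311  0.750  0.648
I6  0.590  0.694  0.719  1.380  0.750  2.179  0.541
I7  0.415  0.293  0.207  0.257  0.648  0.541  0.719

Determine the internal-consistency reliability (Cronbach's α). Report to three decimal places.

α = 0.819

ΣVar(i) = 0.501 + 0.878 + 2.208 + 2.202 + 1.311 + 2.179 + 0.719 = 9.998
Sum of off-diagonal covariances = 11.774
Var(T) = 9.998 + 2 × 11.774 = 33.546
α = (k/(k−1))·(1 − ΣVar(i)/Var(T)) = (7/6)·(1 − 9.998/33.546) = 0.819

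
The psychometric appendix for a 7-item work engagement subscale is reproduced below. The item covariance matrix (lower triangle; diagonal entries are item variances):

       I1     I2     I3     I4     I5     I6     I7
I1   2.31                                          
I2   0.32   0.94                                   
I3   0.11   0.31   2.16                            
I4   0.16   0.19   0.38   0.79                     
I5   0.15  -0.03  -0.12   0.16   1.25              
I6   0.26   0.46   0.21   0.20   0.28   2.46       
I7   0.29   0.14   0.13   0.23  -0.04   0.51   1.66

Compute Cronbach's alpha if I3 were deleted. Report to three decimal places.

Remaining items: I1, I2, I4, I5, I6, I7 (k = 6).
sum of item variances = 2.31 + 0.94 + 0.79 + 1.25 + 2.46 + 1.66 = 9.41
total variance = 9.41 + 2 × 3.28 = 15.97
α (item deleted) = (6/5)·(1 − 9.41/15.97) = 0.493

Cronbach's alpha = 0.493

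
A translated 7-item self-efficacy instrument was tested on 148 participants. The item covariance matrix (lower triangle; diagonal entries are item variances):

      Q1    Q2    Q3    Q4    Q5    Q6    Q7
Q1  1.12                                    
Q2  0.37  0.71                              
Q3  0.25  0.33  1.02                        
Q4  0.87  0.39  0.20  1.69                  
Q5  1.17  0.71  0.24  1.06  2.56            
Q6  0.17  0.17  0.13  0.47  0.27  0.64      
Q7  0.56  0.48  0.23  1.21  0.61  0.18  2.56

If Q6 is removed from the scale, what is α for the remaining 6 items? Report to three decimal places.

Remaining items: Q1, Q2, Q3, Q4, Q5, Q7 (k = 6).
Σσ²ᵢ = 1.12 + 0.71 + 1.02 + 1.69 + 2.56 + 2.56 = 9.66
Var(T) = 9.66 + 2 × 8.68 = 27.02
α (item deleted) = (6/5)·(1 − 9.66/27.02) = 0.771

α = 0.771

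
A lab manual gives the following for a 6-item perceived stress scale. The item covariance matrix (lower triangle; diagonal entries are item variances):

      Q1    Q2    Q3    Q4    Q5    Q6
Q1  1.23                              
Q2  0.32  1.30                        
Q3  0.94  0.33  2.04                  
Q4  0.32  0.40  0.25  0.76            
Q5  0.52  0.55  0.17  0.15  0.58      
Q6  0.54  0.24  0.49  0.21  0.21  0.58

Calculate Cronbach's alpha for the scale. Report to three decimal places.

Σσᵢ² = 1.23 + 1.30 + 2.04 + 0.76 + 0.58 + 0.58 = 6.49
Sum of the distinct covariances = 5.64
σ²_T = 6.49 + 2 × 5.64 = 17.77
α = (k/(k−1))·(1 − Σσᵢ²/σ²_T) = (6/5)·(1 − 6.49/17.77) = 0.762

Cronbach's alpha = 0.762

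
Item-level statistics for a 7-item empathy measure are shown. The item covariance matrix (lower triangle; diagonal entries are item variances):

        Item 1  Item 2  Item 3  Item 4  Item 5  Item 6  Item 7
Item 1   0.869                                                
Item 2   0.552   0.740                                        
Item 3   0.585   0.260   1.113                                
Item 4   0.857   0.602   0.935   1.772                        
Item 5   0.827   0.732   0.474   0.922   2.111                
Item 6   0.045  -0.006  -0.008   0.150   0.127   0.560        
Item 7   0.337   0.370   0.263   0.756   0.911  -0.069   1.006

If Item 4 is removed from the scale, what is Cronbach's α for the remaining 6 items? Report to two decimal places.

Cronbach's α = 0.75

Remaining items: Item 1, Item 2, Item 3, Item 5, Item 6, Item 7 (k = 6).
Σσᵢ² = 0.869 + 0.740 + 1.113 + 2.111 + 0.560 + 1.006 = 6.399
σ²_T = 6.399 + 2 × 5.400 = 17.199
α (item deleted) = (6/5)·(1 − 6.399/17.199) = 0.75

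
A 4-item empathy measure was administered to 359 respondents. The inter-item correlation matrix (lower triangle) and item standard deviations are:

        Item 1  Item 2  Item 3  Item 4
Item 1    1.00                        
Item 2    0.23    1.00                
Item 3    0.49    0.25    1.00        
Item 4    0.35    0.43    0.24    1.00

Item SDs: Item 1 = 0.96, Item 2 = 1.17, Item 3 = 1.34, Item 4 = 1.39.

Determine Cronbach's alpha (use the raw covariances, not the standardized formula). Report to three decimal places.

Σσ²ᵢ = 0.96² + 1.17² + 1.34² + 1.39² = 6.0182
Covariances σ_ij = r_ij · s_i · s_j:
  σ(Item 1,Item 2) = 0.23 × 0.96 × 1.17 = 0.2583
  σ(Item 1,Item 3) = 0.49 × 0.96 × 1.34 = 0.6303
  σ(Item 1,Item 4) = 0.35 × 0.96 × 1.39 = 0.4670
  σ(Item 2,Item 3) = 0.25 × 1.17 × 1.34 = 0.3920
  σ(Item 2,Item 4) = 0.43 × 1.17 × 1.39 = 0.6993
  σ(Item 3,Item 4) = 0.24 × 1.34 × 1.39 = 0.4470
σ²_T = Σσ²ᵢ + 2·Σσ_ij = 6.0182 + 2 × 2.8939 = 11.8060
α = (4/3)·(1 − 6.0182/11.8060) = 0.654

α = 0.654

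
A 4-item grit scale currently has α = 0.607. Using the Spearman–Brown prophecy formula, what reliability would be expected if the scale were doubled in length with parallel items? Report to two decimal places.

predicted reliability = 0.76

Length factor m = 2
α' = m·α / (1 + (m−1)·α)
   = 2 × 0.607 / (1 + (2 − 1) × 0.607)
   = 1.2140 / 1.6070 = 0.76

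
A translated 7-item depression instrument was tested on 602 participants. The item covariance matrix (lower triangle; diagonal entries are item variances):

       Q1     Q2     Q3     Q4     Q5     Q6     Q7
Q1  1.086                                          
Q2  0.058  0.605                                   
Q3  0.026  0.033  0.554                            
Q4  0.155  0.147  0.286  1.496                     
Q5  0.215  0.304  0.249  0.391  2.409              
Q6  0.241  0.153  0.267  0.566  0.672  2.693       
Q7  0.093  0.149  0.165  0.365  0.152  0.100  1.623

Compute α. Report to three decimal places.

Σσᵢ² = 1.086 + 0.605 + 0.554 + 1.496 + 2.409 + 2.693 + 1.623 = 10.466
Sum of the distinct covariances = 4.787
Var(T) = 10.466 + 2 × 4.787 = 20.040
α = (k/(k−1))·(1 − Σσᵢ²/Var(T)) = (7/6)·(1 − 10.466/20.040) = 0.557

α = 0.557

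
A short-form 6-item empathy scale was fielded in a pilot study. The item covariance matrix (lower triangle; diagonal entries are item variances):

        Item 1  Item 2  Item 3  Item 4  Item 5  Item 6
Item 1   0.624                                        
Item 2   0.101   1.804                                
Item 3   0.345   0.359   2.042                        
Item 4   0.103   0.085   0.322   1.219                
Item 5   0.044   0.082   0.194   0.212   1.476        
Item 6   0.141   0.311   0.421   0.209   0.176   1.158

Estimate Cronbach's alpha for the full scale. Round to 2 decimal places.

ΣVar(i) = 0.624 + 1.804 + 2.042 + 1.219 + 1.476 + 1.158 = 8.323
Sum of off-diagonal covariances = 3.105
σ²_total = 8.323 + 2 × 3.105 = 14.533
α = (k/(k−1))·(1 − ΣVar(i)/σ²_total) = (6/5)·(1 − 8.323/14.533) = 0.51

Cronbach's alpha = 0.51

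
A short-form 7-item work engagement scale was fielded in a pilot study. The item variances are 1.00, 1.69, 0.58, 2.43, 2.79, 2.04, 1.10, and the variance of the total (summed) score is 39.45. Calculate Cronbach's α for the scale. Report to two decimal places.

Σσ²ᵢ = 1.00 + 1.69 + 0.58 + 2.43 + 2.79 + 2.04 + 1.10 = 11.63
α = (k/(k−1))·(1 − Σσ²ᵢ/Var(T)) = (7/6)·(1 − 11.63/39.45) = 0.82

α = 0.82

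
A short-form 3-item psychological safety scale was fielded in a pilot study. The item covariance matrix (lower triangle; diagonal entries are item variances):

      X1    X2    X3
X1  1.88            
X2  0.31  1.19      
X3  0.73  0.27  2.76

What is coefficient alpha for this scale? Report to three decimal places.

Σσᵢ² = 1.88 + 1.19 + 2.76 = 5.83
Σ_{i<j} σ_ij = 1.31
σ²_T = 5.83 + 2 × 1.31 = 8.45
α = (k/(k−1))·(1 − Σσᵢ²/σ²_T) = (3/2)·(1 − 5.83/8.45) = 0.465

coefficient alpha = 0.465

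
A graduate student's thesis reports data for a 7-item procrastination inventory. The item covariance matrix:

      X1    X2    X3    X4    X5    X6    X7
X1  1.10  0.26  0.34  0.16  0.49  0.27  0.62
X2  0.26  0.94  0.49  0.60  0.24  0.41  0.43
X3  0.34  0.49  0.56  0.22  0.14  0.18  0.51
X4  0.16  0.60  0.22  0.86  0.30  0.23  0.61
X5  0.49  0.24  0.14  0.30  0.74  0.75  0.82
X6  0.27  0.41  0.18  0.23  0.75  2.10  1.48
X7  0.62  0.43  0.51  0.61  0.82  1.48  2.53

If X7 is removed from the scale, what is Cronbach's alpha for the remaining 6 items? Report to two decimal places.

Remaining items: X1, X2, X3, X4, X5, X6 (k = 6).
sum of item variances = 1.10 + 0.94 + 0.56 + 0.86 + 0.74 + 2.10 = 6.30
σ²_T = 6.30 + 2 × 5.08 = 16.46
α (item deleted) = (6/5)·(1 − 6.30/16.46) = 0.74

α = 0.74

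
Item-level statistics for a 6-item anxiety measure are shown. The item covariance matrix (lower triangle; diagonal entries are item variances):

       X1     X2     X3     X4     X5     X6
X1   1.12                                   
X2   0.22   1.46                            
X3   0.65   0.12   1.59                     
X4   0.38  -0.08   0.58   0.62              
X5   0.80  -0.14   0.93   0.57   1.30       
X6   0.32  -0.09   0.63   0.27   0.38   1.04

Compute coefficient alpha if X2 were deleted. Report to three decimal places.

coefficient alpha = 0.825

Remaining items: X1, X3, X4, X5, X6 (k = 5).
sum of item variances = 1.12 + 1.59 + 0.62 + 1.30 + 1.04 = 5.67
total variance = 5.67 + 2 × 5.51 = 16.69
α (item deleted) = (5/4)·(1 − 5.67/16.69) = 0.825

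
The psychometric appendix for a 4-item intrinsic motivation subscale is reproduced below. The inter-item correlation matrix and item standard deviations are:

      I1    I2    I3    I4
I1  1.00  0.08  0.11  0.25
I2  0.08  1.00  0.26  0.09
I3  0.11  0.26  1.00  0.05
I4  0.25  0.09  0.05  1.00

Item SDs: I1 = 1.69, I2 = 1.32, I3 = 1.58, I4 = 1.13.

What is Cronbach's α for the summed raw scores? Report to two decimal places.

Σσ²ᵢ = 1.69² + 1.32² + 1.58² + 1.13² = 8.3718
Covariances σ_ij = r_ij · s_i · s_j:
  σ(I1,I2) = 0.08 × 1.69 × 1.32 = 0.1785
  σ(I1,I3) = 0.11 × 1.69 × 1.58 = 0.2937
  σ(I1,I4) = 0.25 × 1.69 × 1.13 = 0.4774
  σ(I2,I3) = 0.26 × 1.32 × 1.58 = 0.5423
  σ(I2,I4) = 0.09 × 1.32 × 1.13 = 0.1342
  σ(I3,I4) = 0.05 × 1.58 × 1.13 = 0.0893
σ²_T = Σσ²ᵢ + 2·Σσ_ij = 8.3718 + 2 × 1.7154 = 11.8026
α = (4/3)·(1 − 8.3718/11.8026) = 0.39

α = 0.39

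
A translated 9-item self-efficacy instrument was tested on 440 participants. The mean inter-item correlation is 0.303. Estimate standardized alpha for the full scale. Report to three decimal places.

Standardized α = k·r̄ / (1 + (k−1)·r̄) = 9 × 0.303 / (1 + 8 × 0.303)
  = 2.7270 / 3.4240 = 0.796

α = 0.796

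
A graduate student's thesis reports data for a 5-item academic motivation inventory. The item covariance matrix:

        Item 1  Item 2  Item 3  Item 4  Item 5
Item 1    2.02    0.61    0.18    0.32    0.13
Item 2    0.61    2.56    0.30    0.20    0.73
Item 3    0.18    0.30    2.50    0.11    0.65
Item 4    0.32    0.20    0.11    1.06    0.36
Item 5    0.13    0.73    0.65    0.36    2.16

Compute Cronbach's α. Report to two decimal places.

α = 0.51

Σσ²ᵢ = 2.02 + 2.56 + 2.50 + 1.06 + 2.16 = 10.30
Σ_{i<j} σ_ij = 3.59
σ²_total = 10.30 + 2 × 3.59 = 17.48
α = (k/(k−1))·(1 − Σσ²ᵢ/σ²_total) = (5/4)·(1 − 10.30/17.48) = 0.51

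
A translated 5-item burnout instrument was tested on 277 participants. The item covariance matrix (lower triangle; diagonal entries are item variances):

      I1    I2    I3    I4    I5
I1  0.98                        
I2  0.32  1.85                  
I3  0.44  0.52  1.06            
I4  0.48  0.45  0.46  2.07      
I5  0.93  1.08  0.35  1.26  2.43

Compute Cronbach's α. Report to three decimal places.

Cronbach's α = 0.750

Σσᵢ² = 0.98 + 1.85 + 1.06 + 2.07 + 2.43 = 8.39
Σ_{i<j} σ_ij = 6.29
total variance = 8.39 + 2 × 6.29 = 20.97
α = (k/(k−1))·(1 − Σσᵢ²/total variance) = (5/4)·(1 − 8.39/20.97) = 0.750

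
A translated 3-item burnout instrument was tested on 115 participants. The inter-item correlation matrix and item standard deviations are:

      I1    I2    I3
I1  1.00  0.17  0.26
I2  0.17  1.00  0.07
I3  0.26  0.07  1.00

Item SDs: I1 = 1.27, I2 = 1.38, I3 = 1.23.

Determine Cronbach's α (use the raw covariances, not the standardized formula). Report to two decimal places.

Cronbach's α = 0.37

Σσ²ᵢ = 1.27² + 1.38² + 1.23² = 5.0302
Covariances σ_ij = r_ij · s_i · s_j:
  σ(I1,I2) = 0.17 × 1.27 × 1.38 = 0.2979
  σ(I1,I3) = 0.26 × 1.27 × 1.23 = 0.4061
  σ(I2,I3) = 0.07 × 1.38 × 1.23 = 0.1188
σ²_T = Σσ²ᵢ + 2·Σσ_ij = 5.0302 + 2 × 0.8228 = 6.6758
α = (3/2)·(1 − 5.0302/6.6758) = 0.37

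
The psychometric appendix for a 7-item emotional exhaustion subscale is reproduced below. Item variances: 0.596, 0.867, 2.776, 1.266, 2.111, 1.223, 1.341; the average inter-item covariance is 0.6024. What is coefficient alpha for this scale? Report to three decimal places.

α = 0.832

Σσ²ᵢ = 0.596 + 0.867 + 2.776 + 1.266 + 2.111 + 1.223 + 1.341 = 10.180
Sum of the 21 distinct covariances = 21 × 0.6024 = 12.6504
Var(T) = Σσ²ᵢ + 2·Σcov = 10.180 + 2 × 12.6504 = 35.4808
α = (7/6)·(1 − 10.180/35.4808) = 0.832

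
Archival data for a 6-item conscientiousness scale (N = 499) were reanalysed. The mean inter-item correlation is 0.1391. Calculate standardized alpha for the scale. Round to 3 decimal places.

standardized alpha = 0.492

Standardized α = k·r̄ / (1 + (k−1)·r̄) = 6 × 0.1391 / (1 + 5 × 0.1391)
  = 0.8346 / 1.6955 = 0.492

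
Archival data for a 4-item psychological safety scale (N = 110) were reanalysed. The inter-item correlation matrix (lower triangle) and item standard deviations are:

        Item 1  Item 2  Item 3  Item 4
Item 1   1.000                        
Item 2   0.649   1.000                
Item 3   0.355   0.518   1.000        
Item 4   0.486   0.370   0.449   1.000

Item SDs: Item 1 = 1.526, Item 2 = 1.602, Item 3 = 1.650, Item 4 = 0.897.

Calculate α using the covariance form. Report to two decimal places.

α = 0.77

Σσ²ᵢ = 1.526² + 1.602² + 1.650² + 0.897² = 8.4222
Covariances σ_ij = r_ij · s_i · s_j:
  σ(Item 1,Item 2) = 0.649 × 1.526 × 1.602 = 1.5866
  σ(Item 1,Item 3) = 0.355 × 1.526 × 1.650 = 0.8939
  σ(Item 1,Item 4) = 0.486 × 1.526 × 0.897 = 0.6652
  σ(Item 2,Item 3) = 0.518 × 1.602 × 1.650 = 1.3692
  σ(Item 2,Item 4) = 0.370 × 1.602 × 0.897 = 0.5317
  σ(Item 3,Item 4) = 0.449 × 1.650 × 0.897 = 0.6645
σ²_T = Σσ²ᵢ + 2·Σσ_ij = 8.4222 + 2 × 5.7111 = 19.8444
α = (4/3)·(1 − 8.4222/19.8444) = 0.77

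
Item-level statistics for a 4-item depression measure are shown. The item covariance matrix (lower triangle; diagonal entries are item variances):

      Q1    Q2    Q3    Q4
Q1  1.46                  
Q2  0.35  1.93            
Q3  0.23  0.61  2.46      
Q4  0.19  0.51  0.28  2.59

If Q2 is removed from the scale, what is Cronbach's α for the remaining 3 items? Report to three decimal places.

Remaining items: Q1, Q3, Q4 (k = 3).
ΣVar(i) = 1.46 + 2.46 + 2.59 = 6.51
total variance = 6.51 + 2 × 0.70 = 7.91
α (item deleted) = (3/2)·(1 − 6.51/7.91) = 0.265

α = 0.265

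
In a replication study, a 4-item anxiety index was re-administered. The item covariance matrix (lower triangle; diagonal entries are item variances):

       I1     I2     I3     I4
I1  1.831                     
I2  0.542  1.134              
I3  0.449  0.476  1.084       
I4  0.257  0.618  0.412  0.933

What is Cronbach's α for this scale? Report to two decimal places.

α = 0.70

sum of item variances = 1.831 + 1.134 + 1.084 + 0.933 = 4.982
Sum of off-diagonal covariances = 2.754
σ²_total = 4.982 + 2 × 2.754 = 10.490
α = (k/(k−1))·(1 − sum of item variances/σ²_total) = (4/3)·(1 − 4.982/10.490) = 0.70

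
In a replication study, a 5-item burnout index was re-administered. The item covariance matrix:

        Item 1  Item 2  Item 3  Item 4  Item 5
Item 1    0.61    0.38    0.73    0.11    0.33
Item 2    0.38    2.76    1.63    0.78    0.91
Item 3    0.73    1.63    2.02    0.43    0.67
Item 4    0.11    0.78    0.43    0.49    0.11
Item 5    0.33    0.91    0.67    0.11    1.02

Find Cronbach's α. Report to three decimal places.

Cronbach's α = 0.797

Σσᵢ² = 0.61 + 2.76 + 2.02 + 0.49 + 1.02 = 6.90
Sum of off-diagonal covariances = 6.08
Var(T) = 6.90 + 2 × 6.08 = 19.06
α = (k/(k−1))·(1 − Σσᵢ²/Var(T)) = (5/4)·(1 − 6.90/19.06) = 0.797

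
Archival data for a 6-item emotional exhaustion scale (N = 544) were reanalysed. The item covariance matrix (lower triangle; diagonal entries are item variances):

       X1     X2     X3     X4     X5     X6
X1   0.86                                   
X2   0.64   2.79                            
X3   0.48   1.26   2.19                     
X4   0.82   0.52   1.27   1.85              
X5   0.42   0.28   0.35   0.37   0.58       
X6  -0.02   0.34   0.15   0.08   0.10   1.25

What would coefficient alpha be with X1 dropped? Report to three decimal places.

coefficient alpha = 0.652

Remaining items: X2, X3, X4, X5, X6 (k = 5).
Σσᵢ² = 2.79 + 2.19 + 1.85 + 0.58 + 1.25 = 8.66
σ²_T = 8.66 + 2 × 4.72 = 18.10
α (item deleted) = (5/4)·(1 − 8.66/18.10) = 0.652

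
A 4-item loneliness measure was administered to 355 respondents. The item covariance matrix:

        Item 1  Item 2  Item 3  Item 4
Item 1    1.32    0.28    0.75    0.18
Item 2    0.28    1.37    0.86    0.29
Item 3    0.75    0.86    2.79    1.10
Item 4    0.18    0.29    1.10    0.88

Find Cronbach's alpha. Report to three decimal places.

Cronbach's alpha = 0.695

Σσᵢ² = 1.32 + 1.37 + 2.79 + 0.88 = 6.36
Sum of off-diagonal covariances = 3.46
Var(T) = 6.36 + 2 × 3.46 = 13.28
α = (k/(k−1))·(1 − Σσᵢ²/Var(T)) = (4/3)·(1 − 6.36/13.28) = 0.695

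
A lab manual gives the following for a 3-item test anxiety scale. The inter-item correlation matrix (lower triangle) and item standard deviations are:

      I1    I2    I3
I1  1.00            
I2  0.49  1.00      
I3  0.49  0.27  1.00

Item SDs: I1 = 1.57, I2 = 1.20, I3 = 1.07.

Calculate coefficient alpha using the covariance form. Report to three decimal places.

Σσ²ᵢ = 1.57² + 1.20² + 1.07² = 5.0498
Covariances σ_ij = r_ij · s_i · s_j:
  σ(I1,I2) = 0.49 × 1.57 × 1.20 = 0.9232
  σ(I1,I3) = 0.49 × 1.57 × 1.07 = 0.8232
  σ(I2,I3) = 0.27 × 1.20 × 1.07 = 0.3467
σ²_T = Σσ²ᵢ + 2·Σσ_ij = 5.0498 + 2 × 2.0931 = 9.2360
α = (3/2)·(1 − 5.0498/9.2360) = 0.680

coefficient alpha = 0.680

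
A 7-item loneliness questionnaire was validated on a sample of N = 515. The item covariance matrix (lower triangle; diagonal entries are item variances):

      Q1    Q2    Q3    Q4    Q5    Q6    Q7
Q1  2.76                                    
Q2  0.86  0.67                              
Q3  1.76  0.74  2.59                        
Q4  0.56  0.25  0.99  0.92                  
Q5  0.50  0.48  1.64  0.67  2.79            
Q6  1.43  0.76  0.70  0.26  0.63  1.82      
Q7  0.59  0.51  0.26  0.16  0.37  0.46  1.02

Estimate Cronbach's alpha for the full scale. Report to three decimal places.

Σσᵢ² = 2.76 + 0.67 + 2.59 + 0.92 + 2.79 + 1.82 + 1.02 = 12.57
Sum of off-diagonal covariances = 14.58
σ²_total = 12.57 + 2 × 14.58 = 41.73
α = (k/(k−1))·(1 − Σσᵢ²/σ²_total) = (7/6)·(1 − 12.57/41.73) = 0.815

α = 0.815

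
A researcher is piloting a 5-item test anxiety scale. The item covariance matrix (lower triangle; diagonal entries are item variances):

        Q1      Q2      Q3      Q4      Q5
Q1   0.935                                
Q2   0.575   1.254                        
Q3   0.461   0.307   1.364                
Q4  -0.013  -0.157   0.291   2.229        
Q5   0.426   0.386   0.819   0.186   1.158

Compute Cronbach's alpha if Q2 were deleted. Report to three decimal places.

Remaining items: Q1, Q3, Q4, Q5 (k = 4).
sum of item variances = 0.935 + 1.364 + 2.229 + 1.158 = 5.686
σ²_T = 5.686 + 2 × 2.170 = 10.026
α (item deleted) = (4/3)·(1 − 5.686/10.026) = 0.577

Cronbach's alpha = 0.577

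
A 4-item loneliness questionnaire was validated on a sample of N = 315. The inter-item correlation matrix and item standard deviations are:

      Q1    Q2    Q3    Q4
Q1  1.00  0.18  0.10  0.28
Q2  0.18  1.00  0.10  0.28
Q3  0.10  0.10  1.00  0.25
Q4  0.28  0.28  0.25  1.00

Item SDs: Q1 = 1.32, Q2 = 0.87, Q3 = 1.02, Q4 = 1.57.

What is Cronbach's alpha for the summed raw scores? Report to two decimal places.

α = 0.50

Σσ²ᵢ = 1.32² + 0.87² + 1.02² + 1.57² = 6.0046
Covariances σ_ij = r_ij · s_i · s_j:
  σ(Q1,Q2) = 0.18 × 1.32 × 0.87 = 0.2067
  σ(Q1,Q3) = 0.10 × 1.32 × 1.02 = 0.1346
  σ(Q1,Q4) = 0.28 × 1.32 × 1.57 = 0.5803
  σ(Q2,Q3) = 0.10 × 0.87 × 1.02 = 0.0887
  σ(Q2,Q4) = 0.28 × 0.87 × 1.57 = 0.3825
  σ(Q3,Q4) = 0.25 × 1.02 × 1.57 = 0.4004
σ²_T = Σσ²ᵢ + 2·Σσ_ij = 6.0046 + 2 × 1.7932 = 9.5910
α = (4/3)·(1 − 6.0046/9.5910) = 0.50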